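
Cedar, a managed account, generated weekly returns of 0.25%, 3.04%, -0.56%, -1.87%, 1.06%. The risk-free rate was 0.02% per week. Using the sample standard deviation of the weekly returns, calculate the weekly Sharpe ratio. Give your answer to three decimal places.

0.198

Mean return r̄ = 1.920 / 5 = 0.3840%
Σ(r − r̄)² = 13.5009; sample σ = √(13.5009/4) = 1.8372%
Sharpe = (r̄ − rf) / σ = (0.3840 − 0.02) / 1.8372 = 0.3640 / 1.8372 = 0.1981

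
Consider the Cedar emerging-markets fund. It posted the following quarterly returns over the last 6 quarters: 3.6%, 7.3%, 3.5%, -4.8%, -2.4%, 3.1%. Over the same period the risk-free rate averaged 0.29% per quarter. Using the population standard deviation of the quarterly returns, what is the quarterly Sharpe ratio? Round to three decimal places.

0.351

Mean return r̄ = 10.30 / 6 = 1.7167%
Σ(r − r̄)² = (3.6 − 1.7167)² + (7.3 − 1.7167)² + (3.5 − 1.7167)² + … = 99.2283
σ = √[99.2283 / 6] = 4.0667%
Sharpe = (r̄ − rf) / σ = (1.7167 − 0.29) / 4.0667 = 1.4267 / 4.0667 = 0.3508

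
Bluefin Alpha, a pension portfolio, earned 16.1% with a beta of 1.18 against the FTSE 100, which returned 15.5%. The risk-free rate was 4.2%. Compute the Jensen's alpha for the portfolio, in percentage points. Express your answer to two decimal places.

-1.43

CAPM expected return = Rf + β(Rm − Rf) = 4.2% + 1.18 × (15.5% − 4.2%) = 4.2 + 1.18 × 11.30 = 17.5340%
Jensen's α = Rp − E[R] = 16.1% − 17.5340% = -1.4340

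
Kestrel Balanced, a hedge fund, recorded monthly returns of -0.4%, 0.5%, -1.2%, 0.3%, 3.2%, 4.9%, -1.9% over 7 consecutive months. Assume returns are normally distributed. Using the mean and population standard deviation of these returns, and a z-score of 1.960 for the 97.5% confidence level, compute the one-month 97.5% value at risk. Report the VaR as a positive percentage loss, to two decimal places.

3.65

r̄ = (-0.4 + 0.5 − 1.2 + 0.3 + 3.2 + 4.9 − 1.9) / 7 = 0.7714%
Population σ = √[Σ(r − r̄)² / 7] = √[35.6343 / 7] = √5.0906 = 2.2562%
VaR = −(r̄ − z·σ) = −(0.7714 − 1.960 × 2.2562) = −(-3.6508) = 3.6508%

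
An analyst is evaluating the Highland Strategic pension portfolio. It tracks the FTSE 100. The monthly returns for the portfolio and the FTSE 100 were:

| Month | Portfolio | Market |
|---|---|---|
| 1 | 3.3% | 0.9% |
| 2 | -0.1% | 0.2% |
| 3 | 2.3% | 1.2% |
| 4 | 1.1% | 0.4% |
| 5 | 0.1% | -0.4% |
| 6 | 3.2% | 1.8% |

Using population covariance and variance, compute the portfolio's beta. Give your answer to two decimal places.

r̄p = 1.6500%,  r̄m = 0.6833%
Cov = Σ(rp − r̄p)(rm − r̄m) / 6 = 0.8508
Var(rm) = Σ(rm − r̄m)² / 6 = 0.5081
β = Cov / Var = 0.8508 / 0.5081 = 1.6745

1.67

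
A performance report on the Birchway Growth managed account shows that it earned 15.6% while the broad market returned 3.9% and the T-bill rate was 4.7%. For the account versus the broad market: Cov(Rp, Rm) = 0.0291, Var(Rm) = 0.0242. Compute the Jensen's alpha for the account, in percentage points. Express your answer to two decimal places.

11.86

β = Cov / Var = 0.0291 / 0.0242 = 1.2025
E[R] = Rf + β(Rm − Rf) = 4.7% + 1.2025 × (3.9% − 4.7%) = 3.7380%
α = Rp − E[R] = 15.6% − 3.7380% = 11.8620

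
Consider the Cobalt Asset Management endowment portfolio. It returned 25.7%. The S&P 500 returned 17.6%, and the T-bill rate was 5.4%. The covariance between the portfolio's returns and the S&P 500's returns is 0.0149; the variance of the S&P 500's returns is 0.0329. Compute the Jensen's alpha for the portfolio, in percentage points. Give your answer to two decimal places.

β = Cov / Var = 0.0149 / 0.0329 = 0.4529
E[R] = Rf + β(Rm − Rf) = 5.4% + 0.4529 × (17.6% − 5.4%) = 10.9254%
α = Rp − E[R] = 25.7% − 10.9254% = 14.7746

14.77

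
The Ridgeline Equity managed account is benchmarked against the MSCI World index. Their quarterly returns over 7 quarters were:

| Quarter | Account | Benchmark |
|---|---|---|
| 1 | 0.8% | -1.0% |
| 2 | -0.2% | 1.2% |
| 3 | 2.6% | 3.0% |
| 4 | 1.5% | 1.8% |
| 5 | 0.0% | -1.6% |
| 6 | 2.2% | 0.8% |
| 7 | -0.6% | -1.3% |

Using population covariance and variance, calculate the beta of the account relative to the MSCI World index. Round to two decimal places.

r̄p = 0.9000%,  r̄m = 0.4143%
Cov = Σ(rp − r̄p)(rm − r̄m) / 7 = 1.3414
Var(rm) = Σ(rm − r̄m)² / 7 = 2.6241
β = Cov / Var = 1.3414 / 2.6241 = 0.5112

0.51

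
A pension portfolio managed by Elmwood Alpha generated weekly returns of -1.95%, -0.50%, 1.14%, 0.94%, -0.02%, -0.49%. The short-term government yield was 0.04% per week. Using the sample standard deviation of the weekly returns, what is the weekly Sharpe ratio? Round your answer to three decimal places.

r̄ = (-1.95 − 0.5 + 1.14 + 0.94 − 0.02 − 0.49) / 6 = -0.1467%
Σ(r − r̄)² = 6.3471; sample σ = √(6.3471/5) = 1.1267%
Sharpe = (r̄ − rf) / σ = (-0.1467 − 0.04) / 1.1267 = -0.1867 / 1.1267 = -0.1657

-0.166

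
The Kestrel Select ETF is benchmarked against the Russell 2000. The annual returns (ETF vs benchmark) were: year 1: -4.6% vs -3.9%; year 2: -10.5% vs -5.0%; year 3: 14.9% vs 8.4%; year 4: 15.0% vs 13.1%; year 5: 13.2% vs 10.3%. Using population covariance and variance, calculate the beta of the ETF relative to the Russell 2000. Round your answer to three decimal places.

1.410

r̄p = 5.6000%,  r̄m = 4.5800%
Cov = Σ(rp − r̄p)(rm − r̄m) / 5 = 79.9640
Var(rm) = Σ(rm − r̄m)² / 5 = 56.7176
β = Cov / Var = 79.9640 / 56.7176 = 1.4099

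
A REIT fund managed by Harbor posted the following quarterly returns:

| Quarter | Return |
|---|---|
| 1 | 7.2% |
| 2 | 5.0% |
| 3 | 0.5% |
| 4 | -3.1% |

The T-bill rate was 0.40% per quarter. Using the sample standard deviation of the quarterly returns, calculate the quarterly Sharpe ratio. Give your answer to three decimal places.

0.434

r̄ = (7.2 + 5 + 0.5 − 3.1) / 4 = 9.60 / 4 = 2.4000%
Sample std dev = √[63.6600 / 3] = 4.6065%
Sharpe = (r̄ − rf) / σ = (2.4000 − 0.4) / 4.6065 = 2.0000 / 4.6065 = 0.4342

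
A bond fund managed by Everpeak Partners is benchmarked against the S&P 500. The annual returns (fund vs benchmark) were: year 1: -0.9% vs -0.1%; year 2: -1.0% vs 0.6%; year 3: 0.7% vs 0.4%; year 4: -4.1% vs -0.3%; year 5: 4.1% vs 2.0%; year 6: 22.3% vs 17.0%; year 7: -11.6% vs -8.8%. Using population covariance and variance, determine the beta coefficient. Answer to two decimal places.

1.34

r̄p = 1.3571%,  r̄m = 1.5429%
Cov = Σ(rp − r̄p)(rm − r̄m) / 7 = 67.9604
Var(rm) = Σ(rm − r̄m)² / 7 = 50.6282
β = Cov / Var = 67.9604 / 50.6282 = 1.3423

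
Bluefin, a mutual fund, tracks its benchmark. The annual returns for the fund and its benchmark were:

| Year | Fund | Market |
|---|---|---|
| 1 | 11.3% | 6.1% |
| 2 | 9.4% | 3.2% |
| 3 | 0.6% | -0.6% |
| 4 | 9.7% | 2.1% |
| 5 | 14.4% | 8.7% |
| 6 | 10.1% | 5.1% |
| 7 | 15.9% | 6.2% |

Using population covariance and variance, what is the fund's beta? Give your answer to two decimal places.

1.41

r̄p = 10.2000%,  r̄m = 4.4000%
Cov = Σ(rp − r̄p)(rm − r̄m) / 7 = 11.4614
Var(rm) = Σ(rm − r̄m)² / 7 = 8.1200
β = Cov / Var = 11.4614 / 8.1200 = 1.4115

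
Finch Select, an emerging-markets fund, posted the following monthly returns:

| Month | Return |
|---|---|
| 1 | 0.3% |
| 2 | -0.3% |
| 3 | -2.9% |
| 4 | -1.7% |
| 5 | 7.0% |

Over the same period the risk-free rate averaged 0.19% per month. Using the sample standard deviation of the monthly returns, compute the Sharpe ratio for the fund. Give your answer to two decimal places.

0.08

r̄ = (0.3 − 0.3 − 2.9 − 1.7 + 7) / 5 = 0.4800%
Sample std dev = √[59.3280 / 4] = 3.8512%
Sharpe = (r̄ − rf) / σ = (0.4800 − 0.19) / 3.8512 = 0.2900 / 3.8512 = 0.0753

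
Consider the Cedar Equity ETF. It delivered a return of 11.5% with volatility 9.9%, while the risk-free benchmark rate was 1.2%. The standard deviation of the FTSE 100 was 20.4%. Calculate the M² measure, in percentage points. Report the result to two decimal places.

Sharpe = (Rp − Rf) / σp = (11.5% − 1.2%) / 9.9% = 1.0404
M² = Rf + Sharpe × σm = 1.2% + 1.0404 × 20.4% = 22.4242%

22.42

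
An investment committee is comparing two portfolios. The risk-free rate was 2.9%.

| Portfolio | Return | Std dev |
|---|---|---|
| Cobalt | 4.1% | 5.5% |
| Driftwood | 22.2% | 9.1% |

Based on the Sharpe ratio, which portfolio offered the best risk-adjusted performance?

Driftwood

Cobalt: Sharpe ratio = (4.1% − 2.9%) / 5.5% = 0.218
Driftwood: Sharpe ratio = (22.2% − 2.9%) / 9.1% = 2.121
Highest: Driftwood (2.121).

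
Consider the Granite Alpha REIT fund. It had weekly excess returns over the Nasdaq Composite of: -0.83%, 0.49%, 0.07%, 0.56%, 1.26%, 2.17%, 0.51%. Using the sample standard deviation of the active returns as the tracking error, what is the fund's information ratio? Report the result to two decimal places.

Mean return r̄ = 4.230 / 7 = 0.6043%
Sample std dev = √[5.2480 / 6] = 0.9352%
IR = r̄ / tracking error = 0.6043 / 0.9352 = 0.6462

0.65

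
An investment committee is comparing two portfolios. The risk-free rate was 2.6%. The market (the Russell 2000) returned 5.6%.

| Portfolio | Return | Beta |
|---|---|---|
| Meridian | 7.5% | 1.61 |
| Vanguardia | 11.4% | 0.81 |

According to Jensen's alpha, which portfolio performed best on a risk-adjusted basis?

Meridian: α = 7.5% − [2.6% + 1.61 × (5.6% − 2.6%)] = 0.070
Vanguardia: α = 11.4% − [2.6% + 0.81 × (5.6% − 2.6%)] = 6.370
Highest: Vanguardia (6.370).

Vanguardia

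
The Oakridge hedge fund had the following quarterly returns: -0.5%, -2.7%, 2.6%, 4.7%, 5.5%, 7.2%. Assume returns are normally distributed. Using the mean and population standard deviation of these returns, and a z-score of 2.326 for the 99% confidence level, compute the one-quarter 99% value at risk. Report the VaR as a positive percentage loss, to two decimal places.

5.23

Mean return μ = 16.80 / 6 = 2.8000%
Σ(r − μ)² = (-0.5 − 2.8000)² + (-2.7 − 2.8000)² + … = 71.4400
σ = √[71.4400 / 6] = 3.4506%
VaR = −(μ − z·σ) = −(2.8000 − 2.326 × 3.4506) = −(-5.2261) = 5.2261%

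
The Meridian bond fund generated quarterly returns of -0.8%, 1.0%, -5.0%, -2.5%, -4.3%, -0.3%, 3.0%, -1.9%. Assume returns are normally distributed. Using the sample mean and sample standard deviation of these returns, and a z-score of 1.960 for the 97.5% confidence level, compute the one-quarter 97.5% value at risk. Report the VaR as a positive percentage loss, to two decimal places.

Mean return r̄ = -10.80 / 8 = -1.3500%
Σ(r − r̄)² = (-0.8 − (-1.3500))² + (1 − (-1.3500))² + (-5 − (-1.3500))² + … = 49.5000
σ = √[49.5000 / 7] = 2.6592%
VaR = −(r̄ − z·σ) = −(-1.3500 − 1.960 × 2.6592) = −(-6.5620) = 6.5620%

6.56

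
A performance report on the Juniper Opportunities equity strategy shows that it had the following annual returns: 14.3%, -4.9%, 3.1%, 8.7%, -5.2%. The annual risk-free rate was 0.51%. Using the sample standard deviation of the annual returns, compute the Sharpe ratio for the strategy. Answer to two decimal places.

r̄ = (14.3 − 4.9 + 3.1 + 8.7 − 5.2) / 5 = 3.2000%
Sample std dev = √[289.6400 / 4] = 8.5094%
Sharpe = (r̄ − rf) / σ = (3.2000 − 0.51) / 8.5094 = 2.6900 / 8.5094 = 0.3161

0.32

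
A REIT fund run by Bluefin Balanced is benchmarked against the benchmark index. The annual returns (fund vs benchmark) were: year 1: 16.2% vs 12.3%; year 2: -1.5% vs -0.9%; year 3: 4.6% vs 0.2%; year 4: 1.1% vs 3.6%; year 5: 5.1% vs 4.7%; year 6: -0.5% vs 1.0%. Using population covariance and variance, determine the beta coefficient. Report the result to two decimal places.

1.23

r̄p = 4.1667%,  r̄m = 3.4833%
Cov = Σ(rp − r̄p)(rm − r̄m) / 6 = 23.6461
Var(rm) = Σ(rm − r̄m)² / 6 = 19.2314
β = Cov / Var = 23.6461 / 19.2314 = 1.2296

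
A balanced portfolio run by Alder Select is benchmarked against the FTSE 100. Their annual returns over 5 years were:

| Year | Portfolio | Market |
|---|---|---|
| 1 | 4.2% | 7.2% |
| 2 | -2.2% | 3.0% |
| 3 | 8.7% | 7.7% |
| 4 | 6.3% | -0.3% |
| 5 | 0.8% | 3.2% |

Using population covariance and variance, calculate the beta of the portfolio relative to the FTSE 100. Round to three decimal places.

r̄p = 3.5600%,  r̄m = 4.1600%
Cov = Σ(rp − r̄p)(rm − r̄m) / 5 = 3.4504
Var(rm) = Σ(rm − r̄m)² / 5 = 8.7864
β = Cov / Var = 3.4504 / 8.7864 = 0.3927

0.393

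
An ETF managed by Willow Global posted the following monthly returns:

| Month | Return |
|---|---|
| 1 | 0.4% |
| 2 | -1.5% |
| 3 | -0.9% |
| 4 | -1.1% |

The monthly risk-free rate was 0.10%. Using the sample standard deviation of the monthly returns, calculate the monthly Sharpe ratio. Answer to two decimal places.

μ = (0.4 − 1.5 − 0.9 − 1.1) / 4 = -3.10 / 4 = -0.7750%
Σ(r − μ)² = (0.4 − (-0.7750))² + (-1.5 − (-0.7750))² + … = 2.0275
sample σ = √(2.0275 / 3) = √0.6758 = 0.8221%
Sharpe = (μ − rf) / σ = (-0.7750 − 0.1) / 0.8221 = -0.8750 / 0.8221 = -1.0643

-1.06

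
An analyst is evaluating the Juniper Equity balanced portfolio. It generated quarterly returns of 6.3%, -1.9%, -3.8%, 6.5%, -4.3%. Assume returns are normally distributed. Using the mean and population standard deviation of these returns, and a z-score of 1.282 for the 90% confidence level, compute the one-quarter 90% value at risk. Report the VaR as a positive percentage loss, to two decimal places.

5.64

Mean return r̄ = 2.80 / 5 = 0.5600%
Population σ = √[Σ(r − r̄)² / 5] = √[116.9120 / 5] = √23.3824 = 4.8355%
VaR = −(r̄ − z·σ) = −(0.5600 − 1.282 × 4.8355) = −(-5.6391) = 5.6391%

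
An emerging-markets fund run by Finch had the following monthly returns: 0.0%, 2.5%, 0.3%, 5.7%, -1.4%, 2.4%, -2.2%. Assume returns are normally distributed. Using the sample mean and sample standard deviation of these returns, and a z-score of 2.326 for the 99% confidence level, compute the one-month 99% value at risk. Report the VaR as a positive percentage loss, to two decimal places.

5.24

μ = (0 + 2.5 + 0.3 + 5.7 − 1.4 + 2.4 − 2.2) / 7 = 7.30 / 7 = 1.0429%
Σ(r − μ)² = 43.7771; sample σ = √(43.7771/6) = 2.7011%
VaR = −(μ − z·σ) = −(1.0429 − 2.326 × 2.7011) = −(-5.2399) = 5.2399%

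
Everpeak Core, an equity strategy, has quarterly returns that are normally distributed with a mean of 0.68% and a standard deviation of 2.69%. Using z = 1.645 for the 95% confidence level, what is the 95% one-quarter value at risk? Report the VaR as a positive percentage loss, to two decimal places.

VaR (as % loss) = −(μ − z·σ) = −(0.68% − 1.645 × 2.69%) = −(-3.74505%) = 3.74505%

3.75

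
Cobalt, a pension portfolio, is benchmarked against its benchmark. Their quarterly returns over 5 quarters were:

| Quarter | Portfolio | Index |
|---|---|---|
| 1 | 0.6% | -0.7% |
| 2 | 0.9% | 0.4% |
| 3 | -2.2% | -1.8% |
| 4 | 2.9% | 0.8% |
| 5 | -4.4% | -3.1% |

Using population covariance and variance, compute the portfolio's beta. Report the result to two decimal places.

1.75

r̄p = -0.4400%,  r̄m = -0.8800%
Cov = Σ(rp − r̄p)(rm − r̄m) / 5 = 3.5848
Var(rm) = Σ(rm − r̄m)² / 5 = 2.0536
β = Cov / Var = 3.5848 / 2.0536 = 1.7456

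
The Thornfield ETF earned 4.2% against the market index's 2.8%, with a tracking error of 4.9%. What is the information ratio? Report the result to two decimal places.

0.29

IR = (Rp − Rb) / TE = (4.2% − 2.8%) / 4.9% = 1.40% / 4.9% = 0.2857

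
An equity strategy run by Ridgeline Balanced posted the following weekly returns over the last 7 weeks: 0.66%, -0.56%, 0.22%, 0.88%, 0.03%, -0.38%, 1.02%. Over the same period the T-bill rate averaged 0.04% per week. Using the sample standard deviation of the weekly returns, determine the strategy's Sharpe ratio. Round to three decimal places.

0.370

r̄ = (0.66 − 0.56 + 0.22 + 0.88 + 0.03 − 0.38 + 1.02) / 7 = 0.2671%
Σ(r − r̄)² = (0.66 − 0.2671)² + (-0.56 − 0.2671)² + … = 2.2581
sample σ = √(2.2581 / 6) = √0.3764 = 0.6135%
Sharpe = (r̄ − rf) / σ = (0.2671 − 0.04) / 0.6135 = 0.2271 / 0.6135 = 0.3702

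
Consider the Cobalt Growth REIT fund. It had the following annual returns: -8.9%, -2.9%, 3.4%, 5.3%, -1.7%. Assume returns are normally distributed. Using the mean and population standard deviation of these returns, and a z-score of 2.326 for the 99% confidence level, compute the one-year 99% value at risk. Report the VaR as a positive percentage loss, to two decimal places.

r̄ = (-8.9 − 2.9 + 3.4 + 5.3 − 1.7) / 5 = -0.9600%
Population σ = √[Σ(r − r̄)² / 5] = √[125.5520 / 5] = √25.1104 = 5.0110%
VaR = −(r̄ − z·σ) = −(-0.9600 − 2.326 × 5.0110) = −(-12.6156) = 12.6156%

12.62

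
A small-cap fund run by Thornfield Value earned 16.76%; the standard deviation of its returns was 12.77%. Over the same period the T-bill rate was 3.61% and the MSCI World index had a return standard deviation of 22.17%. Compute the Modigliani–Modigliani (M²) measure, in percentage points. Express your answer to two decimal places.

26.44

Sharpe = (Rp − Rf) / σp = (16.76% − 3.61%) / 12.77% = 1.0298
M² = Rf + Sharpe × σm = 3.61% + 1.0298 × 22.17% = 26.4407%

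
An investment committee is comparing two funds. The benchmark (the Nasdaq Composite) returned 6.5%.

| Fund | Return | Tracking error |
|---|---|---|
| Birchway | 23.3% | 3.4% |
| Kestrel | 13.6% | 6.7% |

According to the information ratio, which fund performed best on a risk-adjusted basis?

Birchway: IR = (23.3% − 6.5%) / 3.4% = 4.941
Kestrel: IR = (13.6% − 6.5%) / 6.7% = 1.060
Highest: Birchway (4.941).

Birchway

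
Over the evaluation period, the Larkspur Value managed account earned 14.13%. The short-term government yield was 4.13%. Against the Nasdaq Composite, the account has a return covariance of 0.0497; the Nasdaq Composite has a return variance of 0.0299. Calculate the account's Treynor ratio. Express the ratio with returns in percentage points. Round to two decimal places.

6.02

β = Cov / Var = 0.0497 / 0.0299 = 1.6622
Treynor = (Rp − Rf) / β = (14.13% − 4.13%) / 1.6622 = 10.00 / 1.6622 = 6.0161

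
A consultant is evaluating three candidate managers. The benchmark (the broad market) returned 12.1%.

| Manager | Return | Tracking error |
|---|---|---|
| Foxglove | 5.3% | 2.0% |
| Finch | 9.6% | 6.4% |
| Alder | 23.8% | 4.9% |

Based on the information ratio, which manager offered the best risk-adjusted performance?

Foxglove: IR = (5.3% − 12.1%) / 2.0% = -3.400
Finch: IR = (9.6% − 12.1%) / 6.4% = -0.391
Alder: IR = (23.8% − 12.1%) / 4.9% = 2.388
Highest: Alder (2.388).

Alder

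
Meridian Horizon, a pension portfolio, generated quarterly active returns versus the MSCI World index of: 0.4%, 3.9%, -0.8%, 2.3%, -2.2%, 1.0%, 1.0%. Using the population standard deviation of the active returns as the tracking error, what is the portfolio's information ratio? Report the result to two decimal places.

0.44

r̄ = (0.4 + 3.9 − 0.8 + 2.3 − 2.2 + 1 + 1) / 7 = 0.8000%
Σ(r − r̄)² = 23.6600; population σ = √(23.6600/7) = 1.8385%
IR = r̄ / tracking error = 0.8000 / 1.8385 = 0.4351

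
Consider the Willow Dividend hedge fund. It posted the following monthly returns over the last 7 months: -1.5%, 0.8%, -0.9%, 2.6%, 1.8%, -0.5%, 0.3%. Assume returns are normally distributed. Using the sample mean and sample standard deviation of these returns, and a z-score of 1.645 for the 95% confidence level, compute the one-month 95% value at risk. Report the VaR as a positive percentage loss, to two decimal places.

r̄ = (-1.5 + 0.8 − 0.9 + 2.6 + 1.8 − 0.5 + 0.3) / 7 = 0.3714%
Σ(r − r̄)² = (-1.5 − 0.3714)² + (0.8 − 0.3714)² + (-0.9 − 0.3714)² + … = 13.0743
sample σ = √(13.0743 / 6) = √2.1791 = 1.4762%
VaR = −(r̄ − z·σ) = −(0.3714 − 1.645 × 1.4762) = −(-2.0569) = 2.0569%

2.06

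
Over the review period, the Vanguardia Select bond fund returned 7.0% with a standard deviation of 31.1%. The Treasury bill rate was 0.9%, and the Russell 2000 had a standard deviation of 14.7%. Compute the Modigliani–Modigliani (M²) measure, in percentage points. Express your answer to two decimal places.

Sharpe = (Rp − Rf) / σp = (7.0% − 0.9%) / 31.1% = 0.1961
M² = Rf + Sharpe × σm = 0.9% + 0.1961 × 14.7% = 3.7827%

3.78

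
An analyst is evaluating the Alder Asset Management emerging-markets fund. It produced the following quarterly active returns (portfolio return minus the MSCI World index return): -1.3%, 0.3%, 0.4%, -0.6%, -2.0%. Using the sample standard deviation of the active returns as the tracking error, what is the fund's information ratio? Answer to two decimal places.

-0.62

μ = (-1.3 + 0.3 + 0.4 − 0.6 − 2) / 5 = -3.20 / 5 = -0.6400%
Sample σ = √[Σ(r − μ)² / 4] = √[4.2520 / 4] = √1.0630 = 1.0310%
IR = μ / tracking error = -0.6400 / 1.0310 = -0.6208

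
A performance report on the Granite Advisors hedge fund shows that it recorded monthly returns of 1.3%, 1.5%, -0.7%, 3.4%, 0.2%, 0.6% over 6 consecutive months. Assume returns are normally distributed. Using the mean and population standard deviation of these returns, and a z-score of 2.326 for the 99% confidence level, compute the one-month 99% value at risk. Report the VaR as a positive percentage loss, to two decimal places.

1.92

r̄ = (1.3 + 1.5 − 0.7 + 3.4 + 0.2 + 0.6) / 6 = 6.30 / 6 = 1.0500%
Σ(r − r̄)² = 9.7750; population σ = √(9.7750/6) = 1.2764%
VaR = −(r̄ − z·σ) = −(1.0500 − 2.326 × 1.2764) = −(-1.9189) = 1.9189%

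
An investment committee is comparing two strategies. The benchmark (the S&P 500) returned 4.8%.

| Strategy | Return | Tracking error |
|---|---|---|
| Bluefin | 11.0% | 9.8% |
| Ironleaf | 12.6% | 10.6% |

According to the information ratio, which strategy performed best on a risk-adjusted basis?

Bluefin: IR = (11.0% − 4.8%) / 9.8% = 0.633
Ironleaf: IR = (12.6% − 4.8%) / 10.6% = 0.736
Highest: Ironleaf (0.736).

Ironleaf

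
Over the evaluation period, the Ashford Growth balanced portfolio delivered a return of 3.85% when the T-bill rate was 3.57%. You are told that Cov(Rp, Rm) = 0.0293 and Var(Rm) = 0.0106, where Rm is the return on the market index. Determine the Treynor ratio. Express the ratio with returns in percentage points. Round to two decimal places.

β = Cov / Var = 0.0293 / 0.0106 = 2.7642
Treynor = (Rp − Rf) / β = (3.85% − 3.57%) / 2.7642 = 0.28 / 2.7642 = 0.1013

0.10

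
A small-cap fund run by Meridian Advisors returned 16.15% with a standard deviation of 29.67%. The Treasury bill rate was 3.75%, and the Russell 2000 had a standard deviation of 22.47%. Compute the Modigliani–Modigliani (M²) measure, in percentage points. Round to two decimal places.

13.14

Sharpe = (Rp − Rf) / σp = (16.15% − 3.75%) / 29.67% = 0.4179
M² = Rf + Sharpe × σm = 3.75% + 0.4179 × 22.47% = 13.1402%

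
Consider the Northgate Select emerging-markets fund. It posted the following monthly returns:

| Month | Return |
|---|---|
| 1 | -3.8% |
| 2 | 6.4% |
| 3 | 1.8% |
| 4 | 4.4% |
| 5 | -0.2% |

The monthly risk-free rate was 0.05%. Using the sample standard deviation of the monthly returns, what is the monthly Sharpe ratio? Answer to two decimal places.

Mean return r̄ = 8.60 / 5 = 1.7200%
Σ(r − r̄)² = (-3.8 − 1.7200)² + (6.4 − 1.7200)² + … = 63.2480
σ = √[63.2480 / 4] = 3.9764%
Sharpe = (r̄ − rf) / σ = (1.7200 − 0.05) / 3.9764 = 1.6700 / 3.9764 = 0.4200

0.42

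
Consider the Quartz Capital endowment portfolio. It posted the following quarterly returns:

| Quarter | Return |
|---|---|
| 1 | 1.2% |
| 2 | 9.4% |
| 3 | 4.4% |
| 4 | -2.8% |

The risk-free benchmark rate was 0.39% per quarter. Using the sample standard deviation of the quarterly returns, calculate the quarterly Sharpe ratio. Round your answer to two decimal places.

0.52

Mean return r̄ = 12.20 / 4 = 3.0500%
Σ(r − r̄)² = 79.7900; sample σ = √(79.7900/3) = 5.1572%
Sharpe = (r̄ − rf) / σ = (3.0500 − 0.39) / 5.1572 = 2.6600 / 5.1572 = 0.5158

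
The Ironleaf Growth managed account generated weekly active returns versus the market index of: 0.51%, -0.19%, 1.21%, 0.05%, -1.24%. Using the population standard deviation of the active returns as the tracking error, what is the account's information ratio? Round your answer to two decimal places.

0.08

μ = (0.51 − 0.19 + 1.21 + 0.05 − 1.24) / 5 = 0.340 / 5 = 0.0680%
Σ(r − μ)² = (0.51 − 0.0680)² + (-0.19 − 0.0680)² + (1.21 − 0.0680)² + … = 3.2773
population σ = √(3.2773 / 5) = √0.6555 = 0.8096%
IR = μ / tracking error = 0.0680 / 0.8096 = 0.0840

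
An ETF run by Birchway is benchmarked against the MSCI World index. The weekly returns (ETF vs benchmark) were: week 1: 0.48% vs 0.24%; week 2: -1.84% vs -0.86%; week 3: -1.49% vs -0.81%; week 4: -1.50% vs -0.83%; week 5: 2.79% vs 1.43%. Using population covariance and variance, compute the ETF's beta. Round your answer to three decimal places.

1.946

r̄p = -0.3120%,  r̄m = -0.1660%
Cov = Σ(rp − r̄p)(rm − r̄m) / 5 = 1.5760
Var(rm) = Σ(rm − r̄m)² / 5 = 0.8099
β = Cov / Var = 1.5760 / 0.8099 = 1.9459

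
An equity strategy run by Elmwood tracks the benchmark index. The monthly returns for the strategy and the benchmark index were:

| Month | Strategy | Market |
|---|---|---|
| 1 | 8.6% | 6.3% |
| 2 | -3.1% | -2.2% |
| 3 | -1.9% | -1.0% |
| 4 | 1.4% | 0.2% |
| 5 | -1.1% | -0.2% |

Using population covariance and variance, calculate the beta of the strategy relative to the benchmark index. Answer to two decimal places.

r̄p = 0.7800%,  r̄m = 0.6200%
Cov = Σ(rp − r̄p)(rm − r̄m) / 5 = 12.1964
Var(rm) = Σ(rm − r̄m)² / 5 = 8.7376
β = Cov / Var = 12.1964 / 8.7376 = 1.3959

1.40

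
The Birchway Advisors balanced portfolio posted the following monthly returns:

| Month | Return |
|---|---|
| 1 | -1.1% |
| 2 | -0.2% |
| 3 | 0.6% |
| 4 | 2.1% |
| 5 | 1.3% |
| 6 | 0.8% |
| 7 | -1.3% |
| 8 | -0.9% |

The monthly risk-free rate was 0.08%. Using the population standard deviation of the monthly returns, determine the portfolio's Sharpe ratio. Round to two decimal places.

Mean return r̄ = 1.30 / 8 = 0.1625%
Σ(r − r̄)² = (-1.1 − 0.1625)² + (-0.2 − 0.1625)² + (0.6 − 0.1625)² + … = 10.6388
population σ = √(10.6388 / 8) = √1.3299 = 1.1532%
Sharpe = (r̄ − rf) / σ = (0.1625 − 0.08) / 1.1532 = 0.0825 / 1.1532 = 0.0715

0.07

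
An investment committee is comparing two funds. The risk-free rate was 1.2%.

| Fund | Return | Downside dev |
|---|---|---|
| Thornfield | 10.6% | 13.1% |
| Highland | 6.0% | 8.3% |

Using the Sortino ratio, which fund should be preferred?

Thornfield

Thornfield: Sortino ratio = (10.6% − 1.2%) / 13.1% = 0.718
Highland: Sortino ratio = (6.0% − 1.2%) / 8.3% = 0.578
Highest: Thornfield (0.718).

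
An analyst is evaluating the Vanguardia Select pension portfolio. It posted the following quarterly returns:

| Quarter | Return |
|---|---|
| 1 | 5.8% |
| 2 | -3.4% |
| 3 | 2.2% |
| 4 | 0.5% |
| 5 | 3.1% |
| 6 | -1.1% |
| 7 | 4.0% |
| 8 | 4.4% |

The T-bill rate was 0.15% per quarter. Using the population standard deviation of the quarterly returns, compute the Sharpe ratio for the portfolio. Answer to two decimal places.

r̄ = (5.8 − 3.4 + 2.2 + 0.5 + 3.1 − 1.1 + 4 + 4.4) / 8 = 15.50 / 8 = 1.9375%
Σ(r − r̄)² = (5.8 − 1.9375)² + (-3.4 − 1.9375)² + … = 66.4388
σ = √[66.4388 / 8] = 2.8818%
Sharpe = (r̄ − rf) / σ = (1.9375 − 0.15) / 2.8818 = 1.7875 / 2.8818 = 0.6203

0.62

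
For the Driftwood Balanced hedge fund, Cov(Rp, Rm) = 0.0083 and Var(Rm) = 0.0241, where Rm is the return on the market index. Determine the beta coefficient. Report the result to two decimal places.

0.34

β = Cov(Rp, Rm) / Var(Rm) = 0.0083 / 0.0241 = 0.3444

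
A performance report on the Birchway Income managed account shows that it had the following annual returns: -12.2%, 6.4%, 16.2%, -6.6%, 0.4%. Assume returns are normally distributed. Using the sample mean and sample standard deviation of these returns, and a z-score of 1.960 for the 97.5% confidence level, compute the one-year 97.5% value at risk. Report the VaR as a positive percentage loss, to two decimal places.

r̄ = (-12.2 + 6.4 + 16.2 − 6.6 + 0.4) / 5 = 4.20 / 5 = 0.8400%
Σ(r − r̄)² = 492.4320; sample σ = √(492.4320/4) = 11.0954%
VaR = −(r̄ − z·σ) = −(0.8400 − 1.960 × 11.0954) = −(-20.9070) = 20.9070%

20.91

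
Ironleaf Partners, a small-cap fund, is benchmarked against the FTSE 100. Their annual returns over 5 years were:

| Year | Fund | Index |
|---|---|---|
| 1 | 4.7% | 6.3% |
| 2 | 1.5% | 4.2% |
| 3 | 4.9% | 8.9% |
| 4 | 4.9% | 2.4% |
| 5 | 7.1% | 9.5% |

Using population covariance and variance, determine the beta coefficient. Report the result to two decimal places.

0.39

r̄p = 4.6200%,  r̄m = 6.2600%
Cov = Σ(rp − r̄p)(rm − r̄m) / 5 = 2.8248
Var(rm) = Σ(rm − r̄m)² / 5 = 7.3224
β = Cov / Var = 2.8248 / 7.3224 = 0.3858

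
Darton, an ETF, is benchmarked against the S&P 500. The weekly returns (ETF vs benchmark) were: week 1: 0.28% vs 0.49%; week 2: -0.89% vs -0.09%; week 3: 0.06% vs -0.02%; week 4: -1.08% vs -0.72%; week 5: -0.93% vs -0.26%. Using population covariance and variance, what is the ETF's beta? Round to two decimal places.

1.22

r̄p = -0.5120%,  r̄m = -0.1200%
Cov = Σ(rp − r̄p)(rm − r̄m) / 5 = 0.1857
Var(rm) = Σ(rm − r̄m)² / 5 = 0.1525
β = Cov / Var = 0.1857 / 0.1525 = 1.2177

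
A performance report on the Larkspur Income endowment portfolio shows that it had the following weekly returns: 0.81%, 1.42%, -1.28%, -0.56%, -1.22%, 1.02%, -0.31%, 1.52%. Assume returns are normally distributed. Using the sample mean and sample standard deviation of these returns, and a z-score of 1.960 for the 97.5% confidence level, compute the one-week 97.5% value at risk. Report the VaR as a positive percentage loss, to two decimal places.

2.09

r̄ = (0.81 + 1.42 − 1.28 − 0.56 − 1.22 + 1.02 − 0.31 + 1.52) / 8 = 0.1750%
Σ(r − r̄)² = (0.81 − 0.1750)² + (1.42 − 0.1750)² + (-1.28 − 0.1750)² + … = 9.3148
sample σ = √(9.3148 / 7) = √1.3307 = 1.1536%
VaR = −(r̄ − z·σ) = −(0.1750 − 1.960 × 1.1536) = −(-2.0861) = 2.0861%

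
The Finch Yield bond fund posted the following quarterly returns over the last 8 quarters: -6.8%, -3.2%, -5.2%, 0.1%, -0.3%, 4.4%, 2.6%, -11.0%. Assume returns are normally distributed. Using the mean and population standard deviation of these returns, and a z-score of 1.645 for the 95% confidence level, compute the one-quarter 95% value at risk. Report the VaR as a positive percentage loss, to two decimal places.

μ = (-6.8 − 3.2 − 5.2 + 0.1 − 0.3 + 4.4 + 2.6 − 11) / 8 = -2.4250%
Σ(r − μ)² = (-6.8 − (-2.4250))² + (-3.2 − (-2.4250))² + … = 183.6950
population σ = √(183.6950 / 8) = √22.9619 = 4.7919%
VaR = −(μ − z·σ) = −(-2.4250 − 1.645 × 4.7919) = −(-10.3077) = 10.3077%

10.31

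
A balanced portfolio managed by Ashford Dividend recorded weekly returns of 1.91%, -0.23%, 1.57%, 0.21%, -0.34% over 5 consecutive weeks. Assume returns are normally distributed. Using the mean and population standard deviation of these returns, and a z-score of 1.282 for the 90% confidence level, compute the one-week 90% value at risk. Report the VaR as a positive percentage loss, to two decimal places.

0.58

r̄ = (1.91 − 0.23 + 1.57 + 0.21 − 0.34) / 5 = 0.6240%
Σ(r − r̄)² = (1.91 − 0.6240)² + (-0.23 − 0.6240)² + (1.57 − 0.6240)² + … = 4.3787
σ = √[4.3787 / 5] = 0.9358%
VaR = −(r̄ − z·σ) = −(0.6240 − 1.282 × 0.9358) = −(-0.5757) = 0.5757%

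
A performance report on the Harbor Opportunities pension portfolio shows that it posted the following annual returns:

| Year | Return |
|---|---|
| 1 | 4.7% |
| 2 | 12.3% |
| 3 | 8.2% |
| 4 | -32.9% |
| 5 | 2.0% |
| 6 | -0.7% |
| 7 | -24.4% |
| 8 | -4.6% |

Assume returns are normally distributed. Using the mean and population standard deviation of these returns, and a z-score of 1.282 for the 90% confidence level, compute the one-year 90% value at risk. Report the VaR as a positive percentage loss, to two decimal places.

r̄ = (4.7 + 12.3 + 8.2 − 32.9 + 2 − 0.7 − 24.4 − 4.6) / 8 = -35.40 / 8 = -4.4250%
Population std dev = √[1787.3950 / 8] = 14.9474%
VaR = −(r̄ − z·σ) = −(-4.4250 − 1.282 × 14.9474) = −(-23.5876) = 23.5876%

23.59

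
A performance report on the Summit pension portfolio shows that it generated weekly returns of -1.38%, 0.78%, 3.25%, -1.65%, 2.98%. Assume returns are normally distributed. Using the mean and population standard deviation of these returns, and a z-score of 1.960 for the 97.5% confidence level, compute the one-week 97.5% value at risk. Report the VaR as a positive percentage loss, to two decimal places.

Mean return μ = 3.980 / 5 = 0.7960%
Σ(r − μ)² = 21.5101; population σ = √(21.5101/5) = 2.0741%
VaR = −(μ − z·σ) = −(0.7960 − 1.960 × 2.0741) = −(-3.2692) = 3.2692%

3.27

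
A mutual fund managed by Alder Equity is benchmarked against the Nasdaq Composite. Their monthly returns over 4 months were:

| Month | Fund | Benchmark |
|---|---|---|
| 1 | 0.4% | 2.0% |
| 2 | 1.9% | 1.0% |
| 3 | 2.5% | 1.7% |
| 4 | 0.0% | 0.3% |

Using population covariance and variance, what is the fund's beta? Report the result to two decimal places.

r̄p = 1.2000%,  r̄m = 1.2500%
Cov = Σ(rp − r̄p)(rm − r̄m) / 4 = 0.2375
Var(rm) = Σ(rm − r̄m)² / 4 = 0.4325
β = Cov / Var = 0.2375 / 0.4325 = 0.5491

0.55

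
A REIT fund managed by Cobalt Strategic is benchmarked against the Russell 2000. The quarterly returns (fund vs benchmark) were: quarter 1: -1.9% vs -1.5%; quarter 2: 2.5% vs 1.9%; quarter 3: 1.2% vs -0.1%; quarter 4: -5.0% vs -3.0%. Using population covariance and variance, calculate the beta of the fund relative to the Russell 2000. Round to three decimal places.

1.557

r̄p = -0.8000%,  r̄m = -0.6750%
Cov = Σ(rp − r̄p)(rm − r̄m) / 4 = 5.0800
Var(rm) = Σ(rm − r̄m)² / 4 = 3.2619
β = Cov / Var = 5.0800 / 3.2619 = 1.5574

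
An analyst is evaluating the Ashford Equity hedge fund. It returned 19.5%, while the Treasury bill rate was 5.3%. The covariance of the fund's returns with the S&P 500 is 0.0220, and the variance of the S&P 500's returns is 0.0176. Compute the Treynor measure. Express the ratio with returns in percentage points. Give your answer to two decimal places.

β = Cov / Var = 0.0220 / 0.0176 = 1.2500
Treynor = (Rp − Rf) / β = (19.5% − 5.3%) / 1.2500 = 14.20 / 1.2500 = 11.3600

11.36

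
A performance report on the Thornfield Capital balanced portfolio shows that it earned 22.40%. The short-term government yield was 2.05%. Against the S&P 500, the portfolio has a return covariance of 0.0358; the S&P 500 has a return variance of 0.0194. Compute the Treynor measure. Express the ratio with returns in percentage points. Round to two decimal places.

11.03

β = Cov / Var = 0.0358 / 0.0194 = 1.8454
Treynor = (Rp − Rf) / β = (22.40% − 2.05%) / 1.8454 = 20.35 / 1.8454 = 11.0274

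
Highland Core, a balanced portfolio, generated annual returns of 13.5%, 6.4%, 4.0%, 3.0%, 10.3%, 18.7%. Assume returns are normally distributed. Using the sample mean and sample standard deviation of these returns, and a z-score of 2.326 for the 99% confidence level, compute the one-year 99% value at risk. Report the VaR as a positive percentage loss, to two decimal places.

4.76

r̄ = (13.5 + 6.4 + 4 + 3 + 10.3 + 18.7) / 6 = 55.90 / 6 = 9.3167%
Σ(r − r̄)² = (13.5 − 9.3167)² + (6.4 − 9.3167)² + … = 183.1883
σ = √[183.1883 / 5] = 6.0529%
VaR = −(r̄ − z·σ) = −(9.3167 − 2.326 × 6.0529) = −(-4.7623) = 4.7623%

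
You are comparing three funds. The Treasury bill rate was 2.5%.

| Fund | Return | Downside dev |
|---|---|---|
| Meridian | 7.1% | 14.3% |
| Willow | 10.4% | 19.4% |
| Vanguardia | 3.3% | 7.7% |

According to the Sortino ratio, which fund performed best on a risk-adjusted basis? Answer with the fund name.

Meridian: Sortino ratio = (7.1% − 2.5%) / 14.3% = 0.322
Willow: Sortino ratio = (10.4% − 2.5%) / 19.4% = 0.407
Vanguardia: Sortino ratio = (3.3% − 2.5%) / 7.7% = 0.104
Highest: Willow (0.407).

Willow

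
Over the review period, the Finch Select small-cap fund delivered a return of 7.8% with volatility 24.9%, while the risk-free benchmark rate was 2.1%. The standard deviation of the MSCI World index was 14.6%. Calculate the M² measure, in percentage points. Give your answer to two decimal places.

5.44

Sharpe = (Rp − Rf) / σp = (7.8% − 2.1%) / 24.9% = 0.2289
M² = Rf + Sharpe × σm = 2.1% + 0.2289 × 14.6% = 5.4419%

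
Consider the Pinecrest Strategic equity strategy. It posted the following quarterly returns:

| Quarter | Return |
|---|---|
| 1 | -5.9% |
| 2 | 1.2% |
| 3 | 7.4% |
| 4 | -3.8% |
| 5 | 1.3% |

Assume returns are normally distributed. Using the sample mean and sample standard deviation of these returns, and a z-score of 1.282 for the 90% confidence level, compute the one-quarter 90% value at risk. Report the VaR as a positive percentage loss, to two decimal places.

Mean return r̄ = 0.20 / 5 = 0.0400%
Sample std dev = √[107.1320 / 4] = 5.1752%
VaR = −(r̄ − z·σ) = −(0.0400 − 1.282 × 5.1752) = −(-6.5946) = 6.5946%

6.59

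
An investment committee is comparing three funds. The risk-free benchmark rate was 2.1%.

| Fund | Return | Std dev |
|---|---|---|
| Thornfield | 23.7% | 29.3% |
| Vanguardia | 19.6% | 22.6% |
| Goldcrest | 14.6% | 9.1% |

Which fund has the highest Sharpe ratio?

Thornfield: Sharpe ratio = (23.7% − 2.1%) / 29.3% = 0.737
Vanguardia: Sharpe ratio = (19.6% − 2.1%) / 22.6% = 0.774
Goldcrest: Sharpe ratio = (14.6% − 2.1%) / 9.1% = 1.374
Highest: Goldcrest (1.374).

Goldcrest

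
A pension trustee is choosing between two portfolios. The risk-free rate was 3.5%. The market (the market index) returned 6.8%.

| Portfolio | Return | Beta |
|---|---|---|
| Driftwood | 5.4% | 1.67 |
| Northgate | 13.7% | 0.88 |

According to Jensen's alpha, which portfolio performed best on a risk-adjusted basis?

Driftwood: α = 5.4% − [3.5% + 1.67 × (6.8% − 3.5%)] = -3.611
Northgate: α = 13.7% − [3.5% + 0.88 × (6.8% − 3.5%)] = 7.296
Highest: Northgate (7.296).

Northgate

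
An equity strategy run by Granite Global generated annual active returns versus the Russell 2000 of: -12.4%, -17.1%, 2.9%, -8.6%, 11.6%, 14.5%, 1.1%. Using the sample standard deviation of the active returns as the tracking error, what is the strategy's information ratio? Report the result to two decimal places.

Mean return μ = -8.00 / 7 = -1.1429%
Σ(r − μ)² = 865.4171; sample σ = √(865.4171/6) = 12.0098%
IR = μ / tracking error = -1.1429 / 12.0098 = -0.0952

-0.10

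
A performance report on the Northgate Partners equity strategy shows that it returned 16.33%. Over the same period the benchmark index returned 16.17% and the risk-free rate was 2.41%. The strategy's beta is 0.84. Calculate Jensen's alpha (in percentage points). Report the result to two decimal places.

CAPM expected return = Rf + β(Rm − Rf) = 2.41% + 0.84 × (16.17% − 2.41%) = 2.41 + 0.84 × 13.76 = 13.9684%
Jensen's α = Rp − E[R] = 16.33% − 13.9684% = 2.3616

2.36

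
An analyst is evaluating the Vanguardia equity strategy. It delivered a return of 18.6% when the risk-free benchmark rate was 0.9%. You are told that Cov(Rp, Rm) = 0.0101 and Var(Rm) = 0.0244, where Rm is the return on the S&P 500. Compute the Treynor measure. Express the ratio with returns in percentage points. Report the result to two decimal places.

42.76

β = Cov / Var = 0.0101 / 0.0244 = 0.4139
Treynor = (Rp − Rf) / β = (18.6% − 0.9%) / 0.4139 = 17.70 / 0.4139 = 42.7640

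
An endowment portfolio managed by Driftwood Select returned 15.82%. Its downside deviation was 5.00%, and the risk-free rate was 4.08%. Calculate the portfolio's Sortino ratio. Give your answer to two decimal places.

2.35

Sortino = (Rp − Rf) / σd = (15.82% − 4.08%) / 5.00% = 11.74% / 5.00% = 2.3480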